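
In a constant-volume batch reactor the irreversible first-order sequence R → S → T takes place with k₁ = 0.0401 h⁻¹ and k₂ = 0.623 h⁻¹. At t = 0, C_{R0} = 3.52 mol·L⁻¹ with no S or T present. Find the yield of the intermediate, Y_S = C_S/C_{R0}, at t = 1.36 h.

The intermediate concentration in a first-order A→B→C sequence is C_S = k₁C_{R0}(e^(−k₁t) − e^(−k₂t))/(k₂−k₁).
e^(−k₁t) = e^(−0.0401×1.36) = e^(−0.05454) = 0.9469; e^(−k₂t) = e^(−0.8473) = 0.4286.
C_S = 0.0401×3.52/(0.623−0.0401) × (0.9469−0.4286) = 0.2422×0.5183 = 0.1255 mol·L⁻¹.
Y_S = C_S/C_{R0} = 0.1255/3.52 = 0.0357.

0.0357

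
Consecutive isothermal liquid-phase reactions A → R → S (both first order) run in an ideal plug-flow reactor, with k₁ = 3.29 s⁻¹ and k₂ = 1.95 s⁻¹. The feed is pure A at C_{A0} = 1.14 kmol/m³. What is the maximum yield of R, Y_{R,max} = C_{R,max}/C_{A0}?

Evaluating C_R at τ_opt = ln(k₂/k₁)/(k₂−k₁) gives C_{R,max}/C_{A0} = (k₁/k₂)^[k₂/(k₂−k₁)].
= (3.29/1.95)^(1.95/(1.95−3.29)) = (1.687)^(-1.455) = 0.4671.

0.467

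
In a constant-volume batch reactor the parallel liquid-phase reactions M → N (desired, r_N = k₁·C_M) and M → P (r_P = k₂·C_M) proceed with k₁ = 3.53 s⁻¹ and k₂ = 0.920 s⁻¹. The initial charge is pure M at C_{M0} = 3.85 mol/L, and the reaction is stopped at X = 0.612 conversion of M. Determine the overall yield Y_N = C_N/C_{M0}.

0.485

C_M = C_{M0}(1−X) = 1.494 mol/L.
Both paths are first order in M, so the instantaneous fraction to N is constant: dC_N/d(−C_M) = k₁/(k₁+k₂) = 0.7933.
C_N = 0.7933·(C_{M0}−C_M) = 0.7933×2.356 = 1.87 mol/L.
Y_N = C_N/C_{M0} = 1.869/3.85 = 0.485.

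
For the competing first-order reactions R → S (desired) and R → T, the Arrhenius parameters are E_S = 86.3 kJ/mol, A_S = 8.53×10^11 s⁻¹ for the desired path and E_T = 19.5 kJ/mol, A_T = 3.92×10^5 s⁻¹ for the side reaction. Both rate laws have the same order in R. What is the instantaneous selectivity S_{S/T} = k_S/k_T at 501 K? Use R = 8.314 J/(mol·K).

Since both paths have the same order in R, the concentration cancels and S_{S/T} = k_S/k_T = (A_S/A_T)·exp[(E_T−E_S)/(RT)].
(E_T−E_S)/(RT) = (19.5−86.3)×10³/(8.314×501) = -66800/4165 = -16.04.
k_S/k_T = (8.53×10^11/3.92×10^5)·exp(-16.04) = 2.176×10^6 × 1.084×10^-7 = 0.236.
Since E_S > E_T, raising the temperature improves selectivity toward S.

0.236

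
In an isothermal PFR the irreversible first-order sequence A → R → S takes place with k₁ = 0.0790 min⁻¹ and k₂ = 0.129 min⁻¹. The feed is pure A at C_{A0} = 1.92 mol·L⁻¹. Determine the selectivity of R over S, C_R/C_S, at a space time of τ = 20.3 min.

Solving the coupled first-order balances gives C_R(τ) = [k₁/(k₂−k₁)]·C_{A0}·(e^(−k₁τ) − e^(−k₂τ)).
e^(−k₁τ) = e^(−0.0790×20.3) = e^(−1.604) = 0.2012; e^(−k₂τ) = e^(−2.619) = 0.07290.
C_R = 0.0790×1.92/(0.129−0.0790) × (0.2012−0.07290) = 3.034×0.1283 = 0.3891 mol·L⁻¹.
C_A = C_{A0}e^(−k₁τ) = 0.3862 mol·L⁻¹, so C_S = C_{A0}−C_A−C_R = 1.145 mol·L⁻¹; C_R/C_S = 0.340.

0.340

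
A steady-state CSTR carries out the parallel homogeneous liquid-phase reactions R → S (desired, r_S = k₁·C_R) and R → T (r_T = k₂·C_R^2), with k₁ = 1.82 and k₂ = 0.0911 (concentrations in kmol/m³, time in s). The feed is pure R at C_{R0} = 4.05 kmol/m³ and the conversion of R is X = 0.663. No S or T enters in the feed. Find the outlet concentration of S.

2.51 kmol/m³

Exit C_R = C_{R0}(1−X) = 4.05×0.337 = 1.365 kmol/m³.
A CSTR operates uniformly at the exit composition, giving r_S = 2.484 and r_T = 0.1697 (each k·C_R^n at C_R = 1.365).
Fraction of consumed R going to S: r_S/(r_S+r_T) = 0.9361.
C_S = 0.9361·C_{R0}·X = 0.9361×4.05×0.663 = 2.51 kmol/m³.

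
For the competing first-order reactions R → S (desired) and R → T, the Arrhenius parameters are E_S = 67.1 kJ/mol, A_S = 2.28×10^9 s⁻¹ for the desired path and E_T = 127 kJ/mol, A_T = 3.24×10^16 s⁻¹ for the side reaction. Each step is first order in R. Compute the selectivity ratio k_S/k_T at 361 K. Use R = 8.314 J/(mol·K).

32.7

k_S/k_T = (A_S/A_T)·exp[−(E_S−E_T)/(RT)] = (A_S/A_T)·exp[(E_T−E_S)/(RT)].
(E_T−E_S)/(RT) = (127−67.1)×10³/(8.314×361) = 59900/3001 = 19.96.
k_S/k_T = (2.28×10^9/3.24×10^16)·exp(19.96) = 7.037×10^-8 × 4.651×10^8 = 32.7.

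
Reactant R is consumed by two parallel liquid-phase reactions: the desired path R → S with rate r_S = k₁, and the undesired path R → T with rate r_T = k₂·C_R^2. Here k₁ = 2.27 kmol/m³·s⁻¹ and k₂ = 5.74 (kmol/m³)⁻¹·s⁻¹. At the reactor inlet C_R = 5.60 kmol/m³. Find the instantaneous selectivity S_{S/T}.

0.0126

S_{S/T} = r_S/r_T = (k₁)/(k₂·C_R^2) = (k₁/k₂)·C_R^-2.
= (2.27) / (5.74×5.600^2) = 2.270/180.0 = 0.0126.
The undesired path is higher order in R, so low C_R (CSTR or dilute feed) favours S.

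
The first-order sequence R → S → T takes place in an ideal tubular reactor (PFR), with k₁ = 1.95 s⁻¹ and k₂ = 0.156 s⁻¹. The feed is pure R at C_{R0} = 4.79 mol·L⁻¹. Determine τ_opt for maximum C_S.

Setting dC_S/dτ = 0 gives τ_opt = ln(k₂/k₁)/(k₂−k₁).
= ln(0.156/1.95)/(0.156−1.95) = ln(0.08000)/-1.794 = -2.526/-1.794 = 1.41 s.

1.41 s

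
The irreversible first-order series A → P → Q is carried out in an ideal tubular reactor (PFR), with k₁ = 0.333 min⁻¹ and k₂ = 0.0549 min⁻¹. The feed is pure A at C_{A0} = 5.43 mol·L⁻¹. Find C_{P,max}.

3.80 mol·L⁻¹

For a first-order series the maximum intermediate yield is C_{P,max}/C_{A0} = (k₁/k₂)^[k₂/(k₂−k₁)].
= (0.333/0.0549)^(0.0549/(0.0549−0.333)) = (6.066)^(-0.1974) = 0.7006.
C_{P,max} = 0.7006×5.43 = 3.80 mol·L⁻¹.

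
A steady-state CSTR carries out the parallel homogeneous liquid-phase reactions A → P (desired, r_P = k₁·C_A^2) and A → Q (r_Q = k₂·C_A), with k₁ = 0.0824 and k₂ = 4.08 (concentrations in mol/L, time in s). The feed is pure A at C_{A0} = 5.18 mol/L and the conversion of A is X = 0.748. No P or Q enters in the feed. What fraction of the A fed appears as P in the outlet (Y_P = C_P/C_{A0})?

0.0192

Exit C_A = C_{A0}(1−X) = 5.18×0.252 = 1.305 mol/L.
Rates in a CSTR are evaluated at the outlet concentration: r_P = 0.0824×1.305^2 = 0.1404, r_Q = 4.08×1.305 = 5.326.
Fraction of consumed A going to P: r_P/(r_P+r_Q) = 0.02569.
C_P = 0.02569·C_{A0}·X = 0.02569×5.18×0.748 = 0.0995 mol/L; Y_P = C_P/C_{A0} = 0.0192.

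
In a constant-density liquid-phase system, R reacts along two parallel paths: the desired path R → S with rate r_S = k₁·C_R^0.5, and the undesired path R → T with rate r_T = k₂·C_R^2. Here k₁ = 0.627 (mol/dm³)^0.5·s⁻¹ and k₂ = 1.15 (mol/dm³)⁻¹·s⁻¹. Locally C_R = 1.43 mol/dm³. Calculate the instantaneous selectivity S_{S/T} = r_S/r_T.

0.319

S_{S/T} = r_S/r_T = (k₁·C_R^0.5)/(k₂·C_R^2) = (k₁/k₂)·C_R^-1.5.
= (0.627×1.430^0.5) / (1.15×1.430^2) = 0.7498/2.352 = 0.319.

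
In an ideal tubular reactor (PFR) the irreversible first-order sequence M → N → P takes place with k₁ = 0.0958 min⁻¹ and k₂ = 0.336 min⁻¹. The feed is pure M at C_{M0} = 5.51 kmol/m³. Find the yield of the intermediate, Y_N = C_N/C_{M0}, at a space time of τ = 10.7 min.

0.132

The intermediate concentration in a first-order A→B→C sequence is C_N = k₁C_{M0}(e^(−k₁τ) − e^(−k₂τ))/(k₂−k₁).
e^(−k₁τ) = e^(−0.0958×10.7) = e^(−1.025) = 0.3588; e^(−k₂τ) = e^(−3.595) = 0.02746.
C_N = 0.0958×5.51/(0.336−0.0958) × (0.3588−0.02746) = 2.198×0.3313 = 0.7281 kmol/m³.
Y_N = C_N/C_{M0} = 0.7281/5.51 = 0.132.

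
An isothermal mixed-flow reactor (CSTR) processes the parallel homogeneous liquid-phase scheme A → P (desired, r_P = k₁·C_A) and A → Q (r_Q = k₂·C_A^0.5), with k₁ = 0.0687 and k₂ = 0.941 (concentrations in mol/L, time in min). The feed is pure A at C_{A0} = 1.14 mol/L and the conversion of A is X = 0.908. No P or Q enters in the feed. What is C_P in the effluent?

Exit C_A = C_{A0}(1−X) = 1.14×0.0920 = 0.1049 mol/L.
Rates in a CSTR are evaluated at the outlet concentration: r_P = 0.0687×0.1049 = 0.007205, r_Q = 0.941×0.1049^0.5 = 0.3047.
Fraction of consumed A going to P: r_P/(r_P+r_Q) = 0.02310.
C_P = 0.02310·C_{A0}·X = 0.02310×1.14×0.908 = 0.0239 mol/L.

0.0239 mol/L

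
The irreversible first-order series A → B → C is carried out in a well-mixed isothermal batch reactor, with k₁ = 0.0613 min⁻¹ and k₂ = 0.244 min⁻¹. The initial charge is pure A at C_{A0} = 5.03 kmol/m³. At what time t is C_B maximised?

7.56 min

Setting dC_B/dt = 0 gives t_opt = ln(k₂/k₁)/(k₂−k₁).
= ln(0.244/0.0613)/(0.244−0.0613) = ln(3.980)/0.1827 = 1.381/0.1827 = 7.56 min.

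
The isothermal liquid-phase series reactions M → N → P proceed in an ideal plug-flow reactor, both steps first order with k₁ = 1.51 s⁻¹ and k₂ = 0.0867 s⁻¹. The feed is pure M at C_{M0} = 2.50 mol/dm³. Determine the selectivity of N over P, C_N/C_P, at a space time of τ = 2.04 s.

For first-order series with pure M initially, C_N(τ) = k₁C_{M0}/(k₂−k₁)·(e^(−k₁τ) − e^(−k₂τ)).
e^(−k₁τ) = e^(−1.51×2.04) = e^(−3.080) = 0.04594; e^(−k₂τ) = e^(−0.1769) = 0.8379.
C_N = 1.51×2.50/(0.0867−1.51) × (0.04594−0.8379) = (-2.652)×(-0.7919) = 2.100 mol/dm³.
C_M = C_{M0}e^(−k₁τ) = 0.1149 mol/dm³, so C_P = C_{M0}−C_M−C_N = 0.2847 mol/dm³; C_N/C_P = 7.38.

7.38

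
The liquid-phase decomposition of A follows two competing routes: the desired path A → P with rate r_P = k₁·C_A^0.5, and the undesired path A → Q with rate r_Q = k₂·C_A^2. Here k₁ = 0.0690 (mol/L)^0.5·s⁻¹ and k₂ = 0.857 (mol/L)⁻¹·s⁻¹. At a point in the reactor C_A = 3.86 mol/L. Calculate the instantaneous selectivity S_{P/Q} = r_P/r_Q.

S_{P/Q} = r_P/r_Q = (k₁·C_A^0.5)/(k₂·C_A^2) = (k₁/k₂)·C_A^-1.5.
= (0.0690×3.860^0.5) / (0.857×3.860^2) = 0.1356/12.77 = 0.0106.

0.0106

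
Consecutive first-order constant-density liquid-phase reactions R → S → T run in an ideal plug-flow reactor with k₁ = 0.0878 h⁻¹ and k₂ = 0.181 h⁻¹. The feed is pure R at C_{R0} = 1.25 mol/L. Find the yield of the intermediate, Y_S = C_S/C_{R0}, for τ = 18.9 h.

For first-order series with pure R initially, C_S(τ) = k₁C_{R0}/(k₂−k₁)·(e^(−k₁τ) − e^(−k₂τ)).
e^(−k₁τ) = e^(−0.0878×18.9) = e^(−1.659) = 0.1902; e^(−k₂τ) = e^(−3.421) = 0.03268.
C_S = 0.0878×1.25/(0.181−0.0878) × (0.1902−0.03268) = 1.178×0.1576 = 0.1855 mol/L.
Y_S = C_S/C_{R0} = 0.1855/1.25 = 0.148.

0.148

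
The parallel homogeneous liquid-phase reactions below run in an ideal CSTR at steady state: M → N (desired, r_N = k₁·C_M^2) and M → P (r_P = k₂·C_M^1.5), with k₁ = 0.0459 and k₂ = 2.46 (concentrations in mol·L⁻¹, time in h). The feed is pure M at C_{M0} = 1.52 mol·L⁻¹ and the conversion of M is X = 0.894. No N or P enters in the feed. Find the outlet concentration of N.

Exit C_M = C_{M0}(1−X) = 1.52×0.106 = 0.1611 mol·L⁻¹.
A CSTR operates uniformly at the exit composition, giving r_N = 0.001192 and r_P = 0.1591 (each k·C_M^n at C_M = 0.1611).
Fraction of consumed M going to N: r_N/(r_N+r_P) = 0.007434.
C_N = 0.007434·C_{M0}·X = 0.007434×1.52×0.894 = 0.0101 mol·L⁻¹.

0.0101 mol·L⁻¹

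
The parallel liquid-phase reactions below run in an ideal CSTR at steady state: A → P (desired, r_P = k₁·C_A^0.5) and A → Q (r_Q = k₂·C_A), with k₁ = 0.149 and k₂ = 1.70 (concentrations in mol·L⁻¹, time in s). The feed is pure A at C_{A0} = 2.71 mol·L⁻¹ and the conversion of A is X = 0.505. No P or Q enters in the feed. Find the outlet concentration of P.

Exit C_A = C_{A0}(1−X) = 2.71×0.495 = 1.341 mol·L⁻¹.
In a CSTR the entire volume is at exit conditions, so r_P = 0.149×1.341^0.5 = 0.1726 and r_Q = 1.70×1.341 = 2.280.
Fraction of consumed A going to P: r_P/(r_P+r_Q) = 0.07035.
C_P = 0.07035·C_{A0}·X = 0.07035×2.71×0.505 = 0.0963 mol·L⁻¹.

0.0963 mol·L⁻¹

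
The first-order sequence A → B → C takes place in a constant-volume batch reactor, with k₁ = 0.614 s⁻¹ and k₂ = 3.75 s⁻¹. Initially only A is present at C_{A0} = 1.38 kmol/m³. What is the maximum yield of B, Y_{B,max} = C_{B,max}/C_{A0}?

At the optimum, C_{B,max}/C_{A0} = (k₁/k₂)^[k₂/(k₂−k₁)].
= (0.614/3.75)^(3.75/(3.75−0.614)) = (0.1637)^(1.196) = 0.1149.

0.115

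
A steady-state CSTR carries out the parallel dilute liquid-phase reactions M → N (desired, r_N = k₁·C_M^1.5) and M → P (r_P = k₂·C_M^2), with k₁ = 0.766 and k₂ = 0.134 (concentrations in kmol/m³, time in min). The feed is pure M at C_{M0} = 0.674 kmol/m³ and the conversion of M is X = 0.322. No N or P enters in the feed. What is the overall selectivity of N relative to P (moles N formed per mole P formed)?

8.46

Exit C_M = C_{M0}(1−X) = 0.674×0.678 = 0.4570 kmol/m³.
In a CSTR the entire volume is at exit conditions, so r_N = 0.766×0.4570^1.5 = 0.2366 and r_P = 0.134×0.4570^2 = 0.02798.
Overall selectivity = C_N/C_P = r_Nτ/(r_Pτ) = r_N/r_P = 8.46.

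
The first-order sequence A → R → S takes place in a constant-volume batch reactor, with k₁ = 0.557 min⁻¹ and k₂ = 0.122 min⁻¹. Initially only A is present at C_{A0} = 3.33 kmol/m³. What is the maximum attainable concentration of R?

For a first-order series the maximum intermediate yield is C_{R,max}/C_{A0} = (k₁/k₂)^[k₂/(k₂−k₁)].
= (0.557/0.122)^(0.122/(0.122−0.557)) = (4.566)^(-0.2805) = 0.6532.
C_{R,max} = 0.6532×3.33 = 2.18 kmol/m³.

2.18 kmol/m³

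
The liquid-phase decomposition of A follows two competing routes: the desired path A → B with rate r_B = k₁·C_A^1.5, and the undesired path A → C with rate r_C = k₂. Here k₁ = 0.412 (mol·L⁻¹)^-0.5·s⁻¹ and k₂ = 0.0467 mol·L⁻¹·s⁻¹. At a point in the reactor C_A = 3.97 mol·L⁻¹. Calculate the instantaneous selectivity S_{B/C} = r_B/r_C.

S_{B/C} = r_B/r_C = (k₁·C_A^1.5)/(k₂) = (k₁/k₂)·C_A^1.5.
= (0.412×3.970^1.5) / (0.0467) = 3.259/0.04670 = 69.8.

69.8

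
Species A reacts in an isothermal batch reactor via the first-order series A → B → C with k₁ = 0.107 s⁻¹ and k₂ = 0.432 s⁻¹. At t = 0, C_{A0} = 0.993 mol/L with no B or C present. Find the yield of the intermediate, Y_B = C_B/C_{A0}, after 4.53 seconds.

Solving the coupled first-order balances gives C_B(t) = [k₁/(k₂−k₁)]·C_{A0}·(e^(−k₁t) − e^(−k₂t)).
e^(−k₁t) = e^(−0.107×4.53) = e^(−0.4847) = 0.6159; e^(−k₂t) = e^(−1.957) = 0.1413.
C_B = 0.107×0.993/(0.432−0.107) × (0.6159−0.1413) = 0.3269×0.4746 = 0.1552 mol/L.
Y_B = C_B/C_{A0} = 0.1552/0.993 = 0.156.

0.156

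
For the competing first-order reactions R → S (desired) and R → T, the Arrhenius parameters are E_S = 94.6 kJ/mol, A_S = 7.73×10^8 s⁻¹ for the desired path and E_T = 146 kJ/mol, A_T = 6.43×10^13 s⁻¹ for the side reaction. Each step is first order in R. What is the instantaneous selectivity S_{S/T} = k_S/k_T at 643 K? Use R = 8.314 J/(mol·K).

With equal orders, S_{S/T} = k_S/k_T = (A_S/A_T)·exp[(E_T−E_S)/(RT)].
(E_T−E_S)/(RT) = (146−94.6)×10³/(8.314×643) = 51400/5346 = 9.615.
k_S/k_T = (7.73×10^8/6.43×10^13)·exp(9.615) = 1.202×10^-5 × 14986 = 0.180.
Since E_S < E_T, lowering the temperature improves selectivity toward S.

0.180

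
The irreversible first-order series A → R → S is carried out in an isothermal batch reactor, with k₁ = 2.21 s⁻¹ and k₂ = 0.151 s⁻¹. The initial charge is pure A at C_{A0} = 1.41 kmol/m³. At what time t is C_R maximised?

For first-order series the maximum of C_R occurs at t_opt = ln(k₂/k₁)/(k₂−k₁).
= ln(0.151/2.21)/(0.151−2.21) = ln(0.06833)/-2.059 = -2.683/-2.059 = 1.30 s.

1.30 s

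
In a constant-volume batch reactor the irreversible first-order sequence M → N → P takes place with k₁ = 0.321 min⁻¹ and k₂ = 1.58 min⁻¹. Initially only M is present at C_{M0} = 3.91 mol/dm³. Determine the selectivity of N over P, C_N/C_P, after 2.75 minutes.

0.211

Solving the coupled first-order balances gives C_N(t) = [k₁/(k₂−k₁)]·C_{M0}·(e^(−k₁t) − e^(−k₂t)).
e^(−k₁t) = e^(−0.321×2.75) = e^(−0.8828) = 0.4136; e^(−k₂t) = e^(−4.345) = 0.01297.
C_N = 0.321×3.91/(1.58−0.321) × (0.4136−0.01297) = 0.9969×0.4007 = 0.3994 mol/dm³.
C_M = C_{M0}e^(−k₁t) = 1.617 mol/dm³, so C_P = C_{M0}−C_M−C_N = 1.893 mol/dm³; C_N/C_P = 0.211.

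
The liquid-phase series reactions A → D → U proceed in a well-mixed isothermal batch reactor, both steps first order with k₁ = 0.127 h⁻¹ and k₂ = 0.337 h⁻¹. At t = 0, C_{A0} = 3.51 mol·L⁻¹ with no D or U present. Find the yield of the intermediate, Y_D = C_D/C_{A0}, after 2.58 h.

0.182

For first-order series with pure A initially, C_D(t) = k₁C_{A0}/(k₂−k₁)·(e^(−k₁t) − e^(−k₂t)).
e^(−k₁t) = e^(−0.127×2.58) = e^(−0.3277) = 0.7206; e^(−k₂t) = e^(−0.8695) = 0.4192.
C_D = 0.127×3.51/(0.337−0.127) × (0.7206−0.4192) = 2.123×0.3014 = 0.6399 mol·L⁻¹.
Y_D = C_D/C_{A0} = 0.6399/3.51 = 0.182.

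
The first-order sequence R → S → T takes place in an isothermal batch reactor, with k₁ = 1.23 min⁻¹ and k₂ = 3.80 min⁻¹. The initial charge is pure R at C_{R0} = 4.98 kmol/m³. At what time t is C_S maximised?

For first-order series the maximum of C_S occurs at t_opt = ln(k₂/k₁)/(k₂−k₁).
= ln(3.80/1.23)/(3.80−1.23) = ln(3.089)/2.570 = 1.128/2.570 = 0.439 min.

0.439 min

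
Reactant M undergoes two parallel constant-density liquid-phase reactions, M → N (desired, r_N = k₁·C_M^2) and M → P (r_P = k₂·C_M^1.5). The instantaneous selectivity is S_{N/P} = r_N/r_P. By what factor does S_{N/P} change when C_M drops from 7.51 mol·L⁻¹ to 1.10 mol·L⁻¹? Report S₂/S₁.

0.383

S_{N/P} = (k₁/k₂)·C_M^0.5, so S₂/S₁ = (C_{M,2}/C_{M,1})^0.5.
= (1.10/7.51)^0.5 = (0.1465)^0.5 = 0.383.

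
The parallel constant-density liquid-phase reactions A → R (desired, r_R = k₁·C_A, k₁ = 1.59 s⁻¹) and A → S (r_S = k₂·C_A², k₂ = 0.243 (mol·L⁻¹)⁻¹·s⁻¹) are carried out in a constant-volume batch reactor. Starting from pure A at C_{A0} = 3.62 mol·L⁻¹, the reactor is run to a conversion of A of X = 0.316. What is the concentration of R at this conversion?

C_A = C_{A0}(1−X) = 2.476 mol·L⁻¹.
Along a PFR/batch, dC_R/dC_A = −r_R/(r_R+r_S) = −k₁/(k₁+k₂·C_A).
Integrating from C_{A0} to C_A: C_R = (1.59/0.243)·ln[(1.59+0.243·3.62)/(1.59+0.243·2.48)] = 6.543·ln(2.470/2.192) = 0.7813 mol·L⁻¹.

0.781 mol·L⁻¹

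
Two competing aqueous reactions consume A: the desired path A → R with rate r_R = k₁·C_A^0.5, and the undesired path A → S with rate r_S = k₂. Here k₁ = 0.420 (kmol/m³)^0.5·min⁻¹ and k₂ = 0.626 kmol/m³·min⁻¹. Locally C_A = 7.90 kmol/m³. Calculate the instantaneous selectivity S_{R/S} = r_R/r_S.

1.89

S_{R/S} = r_R/r_S = (k₁·C_A^0.5)/(k₂) = (k₁/k₂)·C_A^0.5.
= (0.420×7.900^0.5) / (0.626) = 1.180/0.6260 = 1.89.
Since the desired path is higher order in A, keeping C_A high (PFR or concentrated feed) favours R.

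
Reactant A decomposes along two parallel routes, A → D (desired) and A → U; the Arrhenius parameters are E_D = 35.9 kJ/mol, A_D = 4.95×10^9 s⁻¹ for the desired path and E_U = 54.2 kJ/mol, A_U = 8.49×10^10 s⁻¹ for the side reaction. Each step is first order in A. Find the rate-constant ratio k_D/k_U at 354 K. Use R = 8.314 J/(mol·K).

Since both paths have the same order in A, the concentration cancels and S_{D/U} = k_D/k_U = (A_D/A_U)·exp[(E_U−E_D)/(RT)].
(E_U−E_D)/(RT) = (54.2−35.9)×10³/(8.314×354) = 18300/2943 = 6.218.
k_D/k_U = (4.95×10^9/8.49×10^10)·exp(6.218) = 0.05830 × 501.6 = 29.2.

29.2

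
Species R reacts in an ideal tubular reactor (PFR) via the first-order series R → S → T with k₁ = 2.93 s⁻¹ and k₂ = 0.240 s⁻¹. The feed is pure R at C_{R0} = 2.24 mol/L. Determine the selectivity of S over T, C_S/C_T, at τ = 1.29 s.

The intermediate concentration in a first-order A→B→C sequence is C_S = k₁C_{R0}(e^(−k₁τ) − e^(−k₂τ))/(k₂−k₁).
e^(−k₁τ) = e^(−2.93×1.29) = e^(−3.780) = 0.02283; e^(−k₂τ) = e^(−0.3096) = 0.7337.
C_S = 2.93×2.24/(0.240−2.93) × (0.02283−0.7337) = (-2.440)×(-0.7109) = 1.735 mol/L.
C_R = C_{R0}e^(−k₁τ) = 0.05114 mol/L, so C_T = C_{R0}−C_R−C_S = 0.4543 mol/L; C_S/C_T = 3.82.

3.82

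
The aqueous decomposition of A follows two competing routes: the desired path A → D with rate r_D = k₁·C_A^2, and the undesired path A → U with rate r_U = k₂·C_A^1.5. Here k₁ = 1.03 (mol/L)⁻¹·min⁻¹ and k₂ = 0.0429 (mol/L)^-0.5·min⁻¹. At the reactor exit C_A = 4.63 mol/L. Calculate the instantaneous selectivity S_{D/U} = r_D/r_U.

51.7

S_{D/U} = r_D/r_U = (k₁·C_A^2)/(k₂·C_A^1.5) = (k₁/k₂)·C_A^0.5.
= (1.03×4.630^2) / (0.0429×4.630^1.5) = 22.08/0.4274 = 51.7.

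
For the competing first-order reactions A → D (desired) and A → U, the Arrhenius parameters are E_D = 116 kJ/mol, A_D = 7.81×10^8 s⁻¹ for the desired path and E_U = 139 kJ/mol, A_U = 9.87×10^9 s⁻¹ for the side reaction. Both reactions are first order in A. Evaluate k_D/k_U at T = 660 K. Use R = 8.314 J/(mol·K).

5.23

Since both paths have the same order in A, the concentration cancels and S_{D/U} = k_D/k_U = (A_D/A_U)·exp[(E_U−E_D)/(RT)].
(E_U−E_D)/(RT) = (139−116)×10³/(8.314×660) = 23000/5487 = 4.192.
k_D/k_U = (7.81×10^8/9.87×10^9)·exp(4.192) = 0.07913 × 66.12 = 5.23.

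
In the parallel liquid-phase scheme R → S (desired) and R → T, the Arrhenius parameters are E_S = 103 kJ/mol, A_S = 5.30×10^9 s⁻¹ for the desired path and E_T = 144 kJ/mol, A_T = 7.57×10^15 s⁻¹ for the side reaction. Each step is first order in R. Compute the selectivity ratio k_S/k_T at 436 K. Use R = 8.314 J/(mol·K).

With equal orders, S_{S/T} = k_S/k_T = (A_S/A_T)·exp[(E_T−E_S)/(RT)].
(E_T−E_S)/(RT) = (144−103)×10³/(8.314×436) = 41000/3625 = 11.31.
k_S/k_T = (5.30×10^9/7.57×10^15)·exp(11.31) = 7.001×10^-7 × 81687 = 0.0572.
Since E_S < E_T, lowering the temperature improves selectivity toward S.

0.0572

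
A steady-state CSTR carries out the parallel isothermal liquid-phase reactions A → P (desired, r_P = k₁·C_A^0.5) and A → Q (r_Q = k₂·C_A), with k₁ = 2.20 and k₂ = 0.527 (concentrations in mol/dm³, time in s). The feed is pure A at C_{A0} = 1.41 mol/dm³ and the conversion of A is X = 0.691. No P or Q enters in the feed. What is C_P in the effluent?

0.841 mol/dm³

Exit C_A = C_{A0}(1−X) = 1.41×0.309 = 0.4357 mol/dm³.
In a CSTR the entire volume is at exit conditions, so r_P = 2.20×0.4357^0.5 = 1.452 and r_Q = 0.527×0.4357 = 0.2296.
Fraction of consumed A going to P: r_P/(r_P+r_Q) = 0.8635.
C_P = 0.8635·C_{A0}·X = 0.8635×1.41×0.691 = 0.841 mol/dm³.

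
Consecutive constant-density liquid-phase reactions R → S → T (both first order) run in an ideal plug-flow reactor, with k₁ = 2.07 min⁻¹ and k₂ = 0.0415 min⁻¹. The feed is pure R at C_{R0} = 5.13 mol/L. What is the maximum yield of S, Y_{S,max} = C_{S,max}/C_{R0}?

0.923

At the optimum, C_{S,max}/C_{R0} = (k₁/k₂)^[k₂/(k₂−k₁)].
= (2.07/0.0415)^(0.0415/(0.0415−2.07)) = (49.88)^(-0.02046) = 0.9231.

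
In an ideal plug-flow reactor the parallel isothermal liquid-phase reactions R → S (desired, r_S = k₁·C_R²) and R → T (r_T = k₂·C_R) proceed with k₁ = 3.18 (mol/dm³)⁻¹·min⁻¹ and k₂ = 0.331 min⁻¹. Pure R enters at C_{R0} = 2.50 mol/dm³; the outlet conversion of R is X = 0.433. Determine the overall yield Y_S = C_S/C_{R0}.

0.411

C_R = C_{R0}(1−X) = 1.417 mol/dm³.
Along a PFR/batch, dC_T/dC_R = −r_T/(r_S+r_T) = −k₂/(k₂+k₁·C_R).
Integrating from C_{R0} to C_R: C_T = (0.331/3.18)·ln[(0.331+3.18·2.50)/(0.331+3.18·1.42)] = 0.1041·ln(8.281/4.839) = 0.05593 mol/dm³.
Then C_S = (C_{R0}−C_R) − C_T = 1.083 − 0.05593 = 1.027 mol/dm³.
Y_S = C_S/C_{R0} = 1.027/2.50 = 0.411.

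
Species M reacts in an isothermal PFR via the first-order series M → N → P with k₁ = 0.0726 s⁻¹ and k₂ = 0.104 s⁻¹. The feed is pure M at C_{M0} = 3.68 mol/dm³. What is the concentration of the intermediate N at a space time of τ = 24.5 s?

The intermediate concentration in a first-order A→B→C sequence is C_N = k₁C_{M0}(e^(−k₁τ) − e^(−k₂τ))/(k₂−k₁).
e^(−k₁τ) = e^(−0.0726×24.5) = e^(−1.779) = 0.1689; e^(−k₂τ) = e^(−2.548) = 0.07824.
C_N = 0.0726×3.68/(0.104−0.0726) × (0.1689−0.07824) = 8.509×0.09062 = 0.7710 mol/dm³.

0.771 mol/dm³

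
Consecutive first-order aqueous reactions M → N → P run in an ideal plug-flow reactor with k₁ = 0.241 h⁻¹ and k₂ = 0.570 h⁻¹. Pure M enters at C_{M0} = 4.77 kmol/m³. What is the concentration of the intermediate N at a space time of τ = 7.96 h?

0.476 kmol/m³

For first-order series with pure M initially, C_N(τ) = k₁C_{M0}/(k₂−k₁)·(e^(−k₁τ) − e^(−k₂τ)).
e^(−k₁τ) = e^(−0.241×7.96) = e^(−1.918) = 0.1468; e^(−k₂τ) = e^(−4.537) = 0.01070.
C_N = 0.241×4.77/(0.570−0.241) × (0.1468−0.01070) = 3.494×0.1361 = 0.4757 kmol/m³.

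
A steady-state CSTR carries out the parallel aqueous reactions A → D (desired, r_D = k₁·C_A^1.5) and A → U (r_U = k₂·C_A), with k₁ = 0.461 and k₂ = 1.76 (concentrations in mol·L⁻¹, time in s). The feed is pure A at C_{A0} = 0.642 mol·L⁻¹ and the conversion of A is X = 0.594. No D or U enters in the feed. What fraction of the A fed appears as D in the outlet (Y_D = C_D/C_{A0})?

0.0701

Exit C_A = C_{A0}(1−X) = 0.642×0.406 = 0.2607 mol·L⁻¹.
In a CSTR the entire volume is at exit conditions, so r_D = 0.461×0.2607^1.5 = 0.06135 and r_U = 1.76×0.2607 = 0.4587.
Fraction of consumed A going to D: r_D/(r_D+r_U) = 0.1180.
C_D = 0.1180·C_{A0}·X = 0.1180×0.642×0.594 = 0.0450 mol·L⁻¹; Y_D = C_D/C_{A0} = 0.0701.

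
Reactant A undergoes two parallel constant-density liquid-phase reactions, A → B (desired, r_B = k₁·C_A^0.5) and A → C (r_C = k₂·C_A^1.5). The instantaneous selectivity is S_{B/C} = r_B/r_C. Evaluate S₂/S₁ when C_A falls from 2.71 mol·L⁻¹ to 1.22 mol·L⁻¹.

S_{B/C} = (k₁/k₂)·C_A⁻¹, so S₂/S₁ = (C_{A,2}/C_{A,1})⁻¹.
= 2.71/1.22 = 2.22.

2.22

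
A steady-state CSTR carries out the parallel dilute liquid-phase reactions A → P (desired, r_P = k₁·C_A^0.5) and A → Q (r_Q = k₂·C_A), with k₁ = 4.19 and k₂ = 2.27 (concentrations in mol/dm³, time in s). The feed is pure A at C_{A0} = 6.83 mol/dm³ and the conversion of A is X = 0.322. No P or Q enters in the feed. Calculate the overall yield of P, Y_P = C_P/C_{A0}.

0.149

Exit C_A = C_{A0}(1−X) = 6.83×0.678 = 4.631 mol/dm³.
In a CSTR the entire volume is at exit conditions, so r_P = 4.19×4.631^0.5 = 9.017 and r_Q = 2.27×4.631 = 10.51.
Fraction of consumed A going to P: r_P/(r_P+r_Q) = 0.4617.
C_P = 0.4617·C_{A0}·X = 0.4617×6.83×0.322 = 1.02 mol/dm³; Y_P = C_P/C_{A0} = 0.149.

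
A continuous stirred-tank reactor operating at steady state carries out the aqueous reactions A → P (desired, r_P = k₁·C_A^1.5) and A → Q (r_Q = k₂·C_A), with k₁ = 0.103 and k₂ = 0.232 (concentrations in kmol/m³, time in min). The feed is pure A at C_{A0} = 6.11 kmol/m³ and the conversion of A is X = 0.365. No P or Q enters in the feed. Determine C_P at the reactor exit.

Exit C_A = C_{A0}(1−X) = 6.11×0.635 = 3.880 kmol/m³.
In a CSTR the entire volume is at exit conditions, so r_P = 0.103×3.880^1.5 = 0.7872 and r_Q = 0.232×3.880 = 0.9001.
Fraction of consumed A going to P: r_P/(r_P+r_Q) = 0.4665.
C_P = 0.4665·C_{A0}·X = 0.4665×6.11×0.365 = 1.04 kmol/m³.

1.04 kmol/m³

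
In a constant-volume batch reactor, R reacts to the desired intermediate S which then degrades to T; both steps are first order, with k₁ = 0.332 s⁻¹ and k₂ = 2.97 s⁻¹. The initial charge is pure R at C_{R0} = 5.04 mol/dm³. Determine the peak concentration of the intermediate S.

At the optimum, C_{S,max}/C_{R0} = (k₁/k₂)^[k₂/(k₂−k₁)].
= (0.332/2.97)^(2.97/(2.97−0.332)) = (0.1118)^(1.126) = 0.08484.
C_{S,max} = 0.08484×5.04 = 0.428 mol/dm³.

0.428 mol/dm³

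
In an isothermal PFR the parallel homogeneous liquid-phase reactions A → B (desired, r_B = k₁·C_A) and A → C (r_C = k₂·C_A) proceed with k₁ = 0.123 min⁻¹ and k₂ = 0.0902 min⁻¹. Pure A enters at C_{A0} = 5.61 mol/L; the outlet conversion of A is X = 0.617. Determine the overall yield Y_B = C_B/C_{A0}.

0.356

C_A = C_{A0}(1−X) = 2.149 mol/L.
Both paths are first order in A, so the instantaneous fraction to B is constant: dC_B/d(−C_A) = k₁/(k₁+k₂) = 0.5769.
C_B = 0.5769·(C_{A0}−C_A) = 0.5769×3.461 = 2.00 mol/L.
Y_B = C_B/C_{A0} = 1.997/5.61 = 0.356.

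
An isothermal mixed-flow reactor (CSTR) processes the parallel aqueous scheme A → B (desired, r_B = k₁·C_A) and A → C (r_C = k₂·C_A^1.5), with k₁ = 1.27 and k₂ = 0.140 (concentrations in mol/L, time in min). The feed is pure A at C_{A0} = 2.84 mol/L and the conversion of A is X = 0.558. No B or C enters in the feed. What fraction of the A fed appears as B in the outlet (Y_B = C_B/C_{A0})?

0.497

Exit C_A = C_{A0}(1−X) = 2.84×0.442 = 1.255 mol/L.
A CSTR operates uniformly at the exit composition, giving r_B = 1.594 and r_C = 0.1969 (each k·C_A^n at C_A = 1.255).
Fraction of consumed A going to B: r_B/(r_B+r_C) = 0.8901.
C_B = 0.8901·C_{A0}·X = 0.8901×2.84×0.558 = 1.41 mol/L; Y_B = C_B/C_{A0} = 0.497.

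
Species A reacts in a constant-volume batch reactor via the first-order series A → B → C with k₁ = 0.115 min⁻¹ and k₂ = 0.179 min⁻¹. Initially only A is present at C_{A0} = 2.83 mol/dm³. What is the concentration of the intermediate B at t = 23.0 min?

0.278 mol/dm³

For first-order series with pure A initially, C_B(t) = k₁C_{A0}/(k₂−k₁)·(e^(−k₁t) − e^(−k₂t)).
e^(−k₁t) = e^(−0.115×23.0) = e^(−2.645) = 0.07101; e^(−k₂t) = e^(−4.117) = 0.01629.
C_B = 0.115×2.83/(0.179−0.115) × (0.07101−0.01629) = 5.085×0.05471 = 0.2782 mol/dm³.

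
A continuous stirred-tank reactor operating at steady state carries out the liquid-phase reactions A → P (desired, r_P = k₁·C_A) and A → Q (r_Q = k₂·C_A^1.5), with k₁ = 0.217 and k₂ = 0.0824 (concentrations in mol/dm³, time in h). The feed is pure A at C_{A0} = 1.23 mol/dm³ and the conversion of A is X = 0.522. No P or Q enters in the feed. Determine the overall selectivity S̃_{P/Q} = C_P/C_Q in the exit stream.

Exit C_A = C_{A0}(1−X) = 1.23×0.478 = 0.5879 mol/dm³.
In a CSTR the entire volume is at exit conditions, so r_P = 0.217×0.5879 = 0.1276 and r_Q = 0.0824×0.5879^1.5 = 0.03715.
Overall selectivity = C_P/C_Q = r_Pτ/(r_Qτ) = r_P/r_Q = 3.43.

3.43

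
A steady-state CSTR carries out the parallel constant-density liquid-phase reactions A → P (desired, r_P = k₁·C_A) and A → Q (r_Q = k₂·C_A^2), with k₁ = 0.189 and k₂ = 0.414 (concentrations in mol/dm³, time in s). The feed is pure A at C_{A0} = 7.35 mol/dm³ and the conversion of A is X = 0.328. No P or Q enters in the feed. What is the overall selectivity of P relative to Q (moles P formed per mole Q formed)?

Exit C_A = C_{A0}(1−X) = 7.35×0.672 = 4.939 mol/dm³.
In a CSTR the entire volume is at exit conditions, so r_P = 0.189×4.939 = 0.9335 and r_Q = 0.414×4.939^2 = 10.10.
Overall selectivity = C_P/C_Q = r_Pτ/(r_Qτ) = r_P/r_Q = 0.0924.

0.0924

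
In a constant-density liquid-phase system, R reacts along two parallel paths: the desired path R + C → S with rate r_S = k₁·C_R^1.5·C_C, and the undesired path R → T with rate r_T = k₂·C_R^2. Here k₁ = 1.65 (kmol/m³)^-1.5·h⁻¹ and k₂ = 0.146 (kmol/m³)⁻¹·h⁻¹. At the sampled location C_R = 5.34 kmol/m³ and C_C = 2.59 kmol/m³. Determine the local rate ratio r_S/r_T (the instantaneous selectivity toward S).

12.7

S_{S/T} = r_S/r_T = (k₁·C_R^1.5·C_C)/(k₂·C_R^2) = (k₁/k₂)·C_R^-0.5·C_C.
= (1.65×5.340^1.5×2.590) / (0.146×5.340^2) = 52.73/4.163 = 12.7.
The undesired path is higher order in R, so low C_R (CSTR or dilute feed) favours S.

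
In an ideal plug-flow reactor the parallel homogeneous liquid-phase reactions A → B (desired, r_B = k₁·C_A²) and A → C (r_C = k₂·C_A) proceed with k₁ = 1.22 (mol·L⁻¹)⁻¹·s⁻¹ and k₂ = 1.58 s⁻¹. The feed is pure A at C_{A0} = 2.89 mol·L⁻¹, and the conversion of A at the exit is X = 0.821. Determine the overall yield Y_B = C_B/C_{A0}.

0.446

C_A = C_{A0}(1−X) = 0.5173 mol·L⁻¹.
Along a PFR/batch, dC_C/dC_A = −r_C/(r_B+r_C) = −k₂/(k₂+k₁·C_A).
Integrating from C_{A0} to C_A: C_C = (1.58/1.22)·ln[(1.58+1.22·2.89)/(1.58+1.22·0.517)] = 1.295·ln(5.106/2.211) = 1.084 mol·L⁻¹.
Then C_B = (C_{A0}−C_A) − C_C = 2.373 − 1.084 = 1.289 mol·L⁻¹.
Y_B = C_B/C_{A0} = 1.289/2.89 = 0.446.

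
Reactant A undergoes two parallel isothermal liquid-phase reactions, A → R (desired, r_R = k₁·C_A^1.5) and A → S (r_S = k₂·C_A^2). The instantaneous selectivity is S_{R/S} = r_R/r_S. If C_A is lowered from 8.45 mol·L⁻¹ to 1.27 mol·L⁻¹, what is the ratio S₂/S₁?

2.58

S_{R/S} = (k₁/k₂)·C_A^-0.5, so S₂/S₁ = (C_{A,2}/C_{A,1})^-0.5.
= (1.27/8.45)^(-0.5) = (0.1503)^(-0.5) = 2.58.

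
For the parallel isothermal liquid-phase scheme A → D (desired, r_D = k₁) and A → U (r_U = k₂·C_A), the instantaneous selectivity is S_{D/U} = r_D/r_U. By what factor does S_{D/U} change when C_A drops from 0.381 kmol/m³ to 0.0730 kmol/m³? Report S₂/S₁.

S_{D/U} = (k₁/k₂)·C_A⁻¹, so S₂/S₁ = (C_{A,2}/C_{A,1})⁻¹.
= 0.381/0.0730 = 5.22.

5.22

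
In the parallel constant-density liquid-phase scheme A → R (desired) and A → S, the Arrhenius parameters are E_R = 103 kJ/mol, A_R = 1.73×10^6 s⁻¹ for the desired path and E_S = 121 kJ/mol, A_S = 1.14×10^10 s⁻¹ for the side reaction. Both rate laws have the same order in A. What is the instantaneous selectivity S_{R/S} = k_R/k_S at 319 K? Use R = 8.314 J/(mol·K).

0.134

With equal orders, S_{R/S} = k_R/k_S = (A_R/A_S)·exp[(E_S−E_R)/(RT)].
(E_S−E_R)/(RT) = (121−103)×10³/(8.314×319) = 18000/2652 = 6.787.
k_R/k_S = (1.73×10^6/1.14×10^10)·exp(6.787) = 1.518×10^-4 × 886.2 = 0.134.
Since E_R < E_S, lowering the temperature improves selectivity toward R.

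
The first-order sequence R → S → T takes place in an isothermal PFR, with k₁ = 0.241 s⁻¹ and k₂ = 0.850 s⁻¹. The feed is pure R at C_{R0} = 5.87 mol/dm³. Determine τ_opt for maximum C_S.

Setting dC_S/dτ = 0 gives τ_opt = ln(k₂/k₁)/(k₂−k₁).
= ln(0.850/0.241)/(0.850−0.241) = ln(3.527)/0.6090 = 1.260/0.6090 = 2.07 s.

2.07 s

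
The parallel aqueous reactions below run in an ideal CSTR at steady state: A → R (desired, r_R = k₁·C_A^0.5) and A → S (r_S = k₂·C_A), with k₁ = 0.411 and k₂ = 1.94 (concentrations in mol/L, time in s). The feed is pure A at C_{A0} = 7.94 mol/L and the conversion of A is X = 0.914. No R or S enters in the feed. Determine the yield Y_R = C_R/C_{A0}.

0.187

Exit C_A = C_{A0}(1−X) = 7.94×0.0860 = 0.6828 mol/L.
Rates in a CSTR are evaluated at the outlet concentration: r_R = 0.411×0.6828^0.5 = 0.3396, r_S = 1.94×0.6828 = 1.325.
Fraction of consumed A going to R: r_R/(r_R+r_S) = 0.2041.
C_R = 0.2041·C_{A0}·X = 0.2041×7.94×0.914 = 1.48 mol/L; Y_R = C_R/C_{A0} = 0.187.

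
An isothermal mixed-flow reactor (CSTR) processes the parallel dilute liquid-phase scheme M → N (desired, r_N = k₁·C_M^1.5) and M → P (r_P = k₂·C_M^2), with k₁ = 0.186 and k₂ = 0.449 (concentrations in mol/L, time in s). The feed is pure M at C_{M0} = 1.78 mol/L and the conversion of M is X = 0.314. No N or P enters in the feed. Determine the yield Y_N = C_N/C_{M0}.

0.0856

Exit C_M = C_{M0}(1−X) = 1.78×0.686 = 1.221 mol/L.
Rates in a CSTR are evaluated at the outlet concentration: r_N = 0.186×1.221^1.5 = 0.2510, r_P = 0.449×1.221^2 = 0.6695.
Fraction of consumed M going to N: r_N/(r_N+r_P) = 0.2727.
C_N = 0.2727·C_{M0}·X = 0.2727×1.78×0.314 = 0.152 mol/L; Y_N = C_N/C_{M0} = 0.0856.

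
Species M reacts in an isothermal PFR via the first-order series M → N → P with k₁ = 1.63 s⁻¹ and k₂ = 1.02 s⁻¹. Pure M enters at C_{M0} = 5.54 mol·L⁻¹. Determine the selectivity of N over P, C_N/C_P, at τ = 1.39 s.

0.703

The intermediate concentration in a first-order A→B→C sequence is C_N = k₁C_{M0}(e^(−k₁τ) − e^(−k₂τ))/(k₂−k₁).
e^(−k₁τ) = e^(−1.63×1.39) = e^(−2.266) = 0.1038; e^(−k₂τ) = e^(−1.418) = 0.2422.
C_N = 1.63×5.54/(1.02−1.63) × (0.1038−0.2422) = (-14.80)×(-0.1385) = 2.050 mol·L⁻¹.
C_M = C_{M0}e^(−k₁τ) = 0.5748 mol·L⁻¹, so C_P = C_{M0}−C_M−C_N = 2.915 mol·L⁻¹; C_N/C_P = 0.703.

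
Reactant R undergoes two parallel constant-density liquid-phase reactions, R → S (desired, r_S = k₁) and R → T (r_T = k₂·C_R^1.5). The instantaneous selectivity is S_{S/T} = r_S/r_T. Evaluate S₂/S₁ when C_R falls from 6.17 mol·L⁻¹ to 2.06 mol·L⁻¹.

5.18

S_{S/T} = (k₁/k₂)·C_R^-1.5, so S₂/S₁ = (C_{R,2}/C_{R,1})^-1.5.
= (2.06/6.17)^(-1.5) = (0.3339)^(-1.5) = 5.18.
Selectivity toward S rises as C_R falls — low-concentration operation is favoured.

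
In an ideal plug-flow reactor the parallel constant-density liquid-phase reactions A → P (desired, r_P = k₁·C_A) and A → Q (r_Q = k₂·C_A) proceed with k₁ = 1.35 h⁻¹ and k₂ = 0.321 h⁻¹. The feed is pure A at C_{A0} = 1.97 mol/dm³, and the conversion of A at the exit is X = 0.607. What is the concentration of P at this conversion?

0.966 mol/dm³

C_A = C_{A0}(1−X) = 0.7742 mol/dm³.
Both paths are first order in A, so the instantaneous fraction to P is constant: dC_P/d(−C_A) = k₁/(k₁+k₂) = 0.8079.
C_P = 0.8079·(C_{A0}−C_A) = 0.8079×1.196 = 0.966 mol/dm³.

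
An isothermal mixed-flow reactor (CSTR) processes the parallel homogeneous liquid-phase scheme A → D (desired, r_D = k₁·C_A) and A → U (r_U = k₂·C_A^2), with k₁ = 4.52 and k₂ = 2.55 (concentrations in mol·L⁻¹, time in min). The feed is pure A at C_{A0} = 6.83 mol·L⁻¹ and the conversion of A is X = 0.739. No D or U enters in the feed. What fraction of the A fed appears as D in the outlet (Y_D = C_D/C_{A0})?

Exit C_A = C_{A0}(1−X) = 6.83×0.261 = 1.783 mol·L⁻¹.
Rates in a CSTR are evaluated at the outlet concentration: r_D = 4.52×1.783 = 8.057, r_U = 2.55×1.783^2 = 8.103.
Fraction of consumed A going to D: r_D/(r_D+r_U) = 0.4986.
C_D = 0.4986·C_{A0}·X = 0.4986×6.83×0.739 = 2.52 mol·L⁻¹; Y_D = C_D/C_{A0} = 0.368.

0.368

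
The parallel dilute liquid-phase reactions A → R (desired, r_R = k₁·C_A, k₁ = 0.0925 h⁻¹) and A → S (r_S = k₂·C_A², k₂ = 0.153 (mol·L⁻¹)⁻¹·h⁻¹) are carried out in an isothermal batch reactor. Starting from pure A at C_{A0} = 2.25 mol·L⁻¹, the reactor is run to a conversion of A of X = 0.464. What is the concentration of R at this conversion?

0.275 mol·L⁻¹

C_A = C_{A0}(1−X) = 1.206 mol·L⁻¹.
Along a PFR/batch, dC_R/dC_A = −r_R/(r_R+r_S) = −k₁/(k₁+k₂·C_A).
Integrating from C_{A0} to C_A: C_R = (0.0925/0.153)·ln[(0.0925+0.153·2.25)/(0.0925+0.153·1.21)] = 0.6046·ln(0.4367/0.2770) = 0.2753 mol·L⁻¹.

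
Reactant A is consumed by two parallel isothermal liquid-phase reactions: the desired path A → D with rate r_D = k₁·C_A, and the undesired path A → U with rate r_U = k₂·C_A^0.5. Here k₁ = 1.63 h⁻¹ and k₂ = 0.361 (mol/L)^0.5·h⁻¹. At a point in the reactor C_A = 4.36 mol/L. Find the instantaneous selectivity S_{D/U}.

9.43

S_{D/U} = r_D/r_U = (k₁·C_A)/(k₂·C_A^0.5) = (k₁/k₂)·C_A^0.5.
= (1.63×4.360) / (0.361×4.360^0.5) = 7.107/0.7538 = 9.43.
Since the desired path is higher order in A, keeping C_A high (PFR or concentrated feed) favours D.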